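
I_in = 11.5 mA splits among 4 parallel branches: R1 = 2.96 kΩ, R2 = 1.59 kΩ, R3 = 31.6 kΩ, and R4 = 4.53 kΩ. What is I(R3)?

I ≈ 0.299 mA

Total conductance ΣG = 1/2.96 + 1/1.59 + 1/31.6 + 1/4.53 = 1.219 (units of 1/kΩ).
R3 takes the fraction G_k/ΣG = 0.03165/1.219 = 0.02596, so I = 11.5 × 0.02596 = 0.2985 mA.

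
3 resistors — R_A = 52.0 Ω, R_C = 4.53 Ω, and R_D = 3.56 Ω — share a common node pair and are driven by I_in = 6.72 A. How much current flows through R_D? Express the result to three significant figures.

Conductances: ΣG = 1/52.0 + 1/4.53 + 1/3.56 = 0.5209 (1/Ω).
R_D takes the fraction G_k/ΣG = 0.2809/0.5209 = 0.5393, so I = 6.72 × 0.5393 = 3.624 A.

I ≈ 3.62 A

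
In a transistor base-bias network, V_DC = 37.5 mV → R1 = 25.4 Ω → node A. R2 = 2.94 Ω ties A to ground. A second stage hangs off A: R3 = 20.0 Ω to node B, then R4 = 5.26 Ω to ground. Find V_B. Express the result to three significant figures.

Node A sees R2 in parallel with the series input of stage 2, R3 + R4 = 25.26 Ω.
R2 ‖ (R3+R4) = 2.633 Ω.
So V_A = 37.5 × 0.09394 = 3.523 mV.
Then the unloaded second divider: V_B = V_A × R4/(R3+R4) = 3.523 × 0.2082 = 0.7336 mV.

V_B ≈ 0.734 mV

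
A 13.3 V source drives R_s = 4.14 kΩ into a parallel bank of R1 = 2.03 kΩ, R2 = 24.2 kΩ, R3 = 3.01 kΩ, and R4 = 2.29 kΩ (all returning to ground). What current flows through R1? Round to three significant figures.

Combine the parallel branches: R_p = (1/2.03 + 1/24.2 + 1/3.01 + 1/2.29)⁻¹ = 0.7676 kΩ.
V_A = 13.3 × 0.7676/4.908 = 2.080 V.
I(R1) = V_A / R1 = 2.080/2.03 = 1.025 mA.

I ≈ 1.02 mA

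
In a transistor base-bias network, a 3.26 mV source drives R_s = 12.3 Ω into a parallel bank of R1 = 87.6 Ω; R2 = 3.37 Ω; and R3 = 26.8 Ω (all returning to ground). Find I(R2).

Parallel bank: R_p = 1/(1/87.6 + 1/3.37 + 1/26.8) = 2.895 Ω.
V_A by voltage divider: V_A = 3.26 × 2.895/(12.3 + 2.895) = 0.6210 mV.
Branch current I = V_A/R2 = 0.6210/3.37 = 0.1843 mA.

I ≈ 0.184 mA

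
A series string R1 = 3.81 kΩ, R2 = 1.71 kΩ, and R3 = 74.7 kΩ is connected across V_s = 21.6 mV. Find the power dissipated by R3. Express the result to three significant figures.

The common current is I = 21.6/80.22 = 0.2693 µA.
P = I²R = 0.07250 × 74.7 = 5.416 nW.

P ≈ 5.42 nW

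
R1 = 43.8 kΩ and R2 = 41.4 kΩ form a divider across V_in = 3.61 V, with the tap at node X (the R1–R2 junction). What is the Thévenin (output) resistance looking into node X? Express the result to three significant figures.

Zeroing V_in shorts the top of R1 to ground, so R_th = R1 ‖ R2 = 21.28 kΩ.

R_th ≈ 21.3 kΩ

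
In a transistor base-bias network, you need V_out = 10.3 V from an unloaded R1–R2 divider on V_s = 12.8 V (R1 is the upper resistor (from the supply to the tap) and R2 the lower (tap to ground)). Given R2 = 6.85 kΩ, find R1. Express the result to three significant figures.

V_out/V_s = R2/(R1+R2) = 0.8047.
R1 = R2·(1/k − 1) = 6.85 × 0.2427 = 1.663 kΩ.

R1 ≈ 1.66 kΩ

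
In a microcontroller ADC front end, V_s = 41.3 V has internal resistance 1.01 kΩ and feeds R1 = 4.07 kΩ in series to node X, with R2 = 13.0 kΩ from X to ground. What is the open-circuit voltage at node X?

V_th ≈ 29.7 V

R1' = 1.01 + 4.07 = 5.080 kΩ (source resistance + R1).
Open-circuit (no load on X): V_th = V_s · R2/(R1' + R2) = 41.3 × 13.0/(5.080 + 13.0) = 29.70 V.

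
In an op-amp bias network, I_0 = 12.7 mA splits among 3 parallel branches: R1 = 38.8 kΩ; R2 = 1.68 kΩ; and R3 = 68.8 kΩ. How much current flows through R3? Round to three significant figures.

Total conductance ΣG = 1/38.8 + 1/1.68 + 1/68.8 = 0.6355 (units of 1/kΩ).
R3 takes the fraction G_k/ΣG = 0.01453/0.6355 = 0.02287, so I = 12.7 × 0.02287 = 0.2904 mA.

I ≈ 0.290 mA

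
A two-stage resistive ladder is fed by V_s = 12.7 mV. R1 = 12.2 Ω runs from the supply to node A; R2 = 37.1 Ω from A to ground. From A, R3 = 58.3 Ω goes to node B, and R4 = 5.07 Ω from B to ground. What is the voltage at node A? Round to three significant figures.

V_A ≈ 8.35 mV

Node A sees R2 in parallel with the series input of stage 2, R3 + R4 = 63.37 Ω.
R2 ‖ (R3+R4) = 23.40 Ω.
V_A = 12.7 × 23.40/(12.2 + 23.40) = 8.348 mV.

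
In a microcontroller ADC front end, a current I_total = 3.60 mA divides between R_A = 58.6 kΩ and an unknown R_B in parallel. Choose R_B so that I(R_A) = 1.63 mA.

Two-branch current divider: I_A = I_total · R_B/(R_A + R_B).
1.63/3.60 = R_B/(R_A + R_B) → R_B = R_A · (0.4528)/(1 − 0.4528) = 58.6 × 0.8274 = 48.49 kΩ.

R_B ≈ 48.5 kΩ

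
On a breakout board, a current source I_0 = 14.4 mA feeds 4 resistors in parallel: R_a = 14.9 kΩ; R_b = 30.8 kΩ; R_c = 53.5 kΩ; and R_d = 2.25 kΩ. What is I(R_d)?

I ≈ 11.4 mA

Conductances: ΣG = 1/14.9 + 1/30.8 + 1/53.5 + 1/2.25 = 0.5627 (1/kΩ).
Current divider: I(R_d) = I_0 · G_k/ΣG = 14.4 × (0.4444/0.5627) = 14.4 × 0.7898 = 11.37 mA.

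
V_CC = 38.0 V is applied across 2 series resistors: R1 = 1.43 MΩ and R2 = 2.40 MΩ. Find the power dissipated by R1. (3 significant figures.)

The common current is I = 38.0/3.830 = 9.922 µA.
P(R1) = I²·R1 = (9.922)² × 1.43 = 140.8 µW.

P ≈ 141 µW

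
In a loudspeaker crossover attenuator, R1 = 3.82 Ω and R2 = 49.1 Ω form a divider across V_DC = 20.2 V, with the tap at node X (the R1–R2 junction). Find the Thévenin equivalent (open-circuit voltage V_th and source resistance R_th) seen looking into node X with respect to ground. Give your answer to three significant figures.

V_th ≈ 18.7 V, R_th ≈ 3.54 Ω

V_th is the unloaded tap voltage: V_DC · R2/(R1+R2) = 20.2 × 0.9278 = 18.74 V.
With V_DC suppressed (replaced by a short), R_th = R1 ‖ R2 = (3.820 × 49.1)/(3.820 + 49.1) = 3.544 Ω.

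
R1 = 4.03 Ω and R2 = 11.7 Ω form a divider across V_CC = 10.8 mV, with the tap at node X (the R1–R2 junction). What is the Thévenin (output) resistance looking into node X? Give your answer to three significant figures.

R_th ≈ 3.00 Ω

Looking into X with the source shorted: R_th = R1·R2/(R1+R2) = 4.030 × 11.7/15.73 = 2.998 Ω.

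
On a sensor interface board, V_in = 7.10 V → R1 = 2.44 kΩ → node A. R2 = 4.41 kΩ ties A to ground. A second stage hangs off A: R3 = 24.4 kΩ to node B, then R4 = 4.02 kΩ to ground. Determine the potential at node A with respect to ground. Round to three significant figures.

The second stage (R3 + R4 = 28.42 kΩ) loads node A in parallel with R2.
R2 ‖ (R3+R4) = 3.818 kΩ.
First divider: V_A = V_in · 3.818/(2.44 + 3.818) = 4.332 V.

V_A ≈ 4.33 V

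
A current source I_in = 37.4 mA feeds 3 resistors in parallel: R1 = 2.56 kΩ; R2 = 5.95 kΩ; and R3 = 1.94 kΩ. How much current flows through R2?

ΣG = 1/2.56 + 1/5.95 + 1/1.94 = 1.074.
Current divider: I(R2) = I_in · G_k/ΣG = 37.4 × (0.1681/1.074) = 37.4 × 0.1565 = 5.852 mA.

I ≈ 5.85 mA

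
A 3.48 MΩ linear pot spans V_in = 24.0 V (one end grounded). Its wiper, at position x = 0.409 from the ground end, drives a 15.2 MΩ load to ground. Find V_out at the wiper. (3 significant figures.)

V_out ≈ 9.30 V

Lower segment x·R_p = 1.423 MΩ; upper segment (1−x)·R_p = 2.057 MΩ.
R_L loads the lower segment: effective lower R = 1.301 MΩ.
Then V_out = V_in · 1.301/(2.057 + 1.301) = 9.301 V.
(Unloaded: V_out = x·V_in = 9.82 V.)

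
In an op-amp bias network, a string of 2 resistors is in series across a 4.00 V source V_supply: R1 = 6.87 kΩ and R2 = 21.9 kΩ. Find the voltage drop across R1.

V ≈ 0.955 V

ΣR = 6.87 + 21.9 = 28.77 kΩ.
V = V_supply · R/ΣR = 4.00 × 0.2388 = 0.9552 V.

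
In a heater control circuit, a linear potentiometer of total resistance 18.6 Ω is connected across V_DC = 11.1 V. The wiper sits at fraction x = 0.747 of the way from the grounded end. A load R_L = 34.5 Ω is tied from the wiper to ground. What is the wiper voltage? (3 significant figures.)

Split the track: R_lower = x·R_p = 13.89 Ω, R_upper = (1−x)·R_p = 4.706 Ω.
Lower segment in parallel with the load: 13.89 ‖ 34.5 = 9.905 Ω.
Loaded-divider output: V_out = 11.1 × 0.6779 = 7.525 V.

V_out ≈ 7.52 V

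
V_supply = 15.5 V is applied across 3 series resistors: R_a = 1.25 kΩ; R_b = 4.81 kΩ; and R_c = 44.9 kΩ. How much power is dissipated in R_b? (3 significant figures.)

Series current I = V_supply/ΣR = 15.5/50.96 = 0.3042 mA.
V(R_b) = I·R = 1.463 V; P = V·I = 1.463 × 0.3042 = 0.4450 mW.

P ≈ 0.445 mW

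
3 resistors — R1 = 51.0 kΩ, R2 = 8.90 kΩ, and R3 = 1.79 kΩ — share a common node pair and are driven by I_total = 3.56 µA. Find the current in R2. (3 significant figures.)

I ≈ 0.579 µA

Total conductance ΣG = 1/51.0 + 1/8.90 + 1/1.79 = 0.6906 (units of 1/kΩ).
By the current-divider rule, I = I_total · G_k/ΣG = 3.56 × 0.1627 = 0.5792 µA.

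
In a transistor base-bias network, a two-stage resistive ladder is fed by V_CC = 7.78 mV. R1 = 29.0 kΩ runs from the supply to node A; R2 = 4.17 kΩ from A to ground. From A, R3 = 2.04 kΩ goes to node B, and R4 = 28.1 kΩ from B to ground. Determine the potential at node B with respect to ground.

Node A sees R2 in parallel with the series input of stage 2, R3 + R4 = 30.14 kΩ.
R2 ‖ (R3+R4) = 3.663 kΩ.
First divider: V_A = V_CC · 3.663/(29.0 + 3.663) = 0.8725 mV.
Then the unloaded second divider: V_B = V_A × R4/(R3+R4) = 0.8725 × 0.9323 = 0.8135 mV.

V_B ≈ 0.813 mV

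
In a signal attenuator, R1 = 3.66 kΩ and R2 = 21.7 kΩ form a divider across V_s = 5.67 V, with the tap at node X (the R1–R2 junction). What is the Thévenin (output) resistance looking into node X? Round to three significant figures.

Zeroing V_s shorts the top of R1 to ground, so R_th = R1 ‖ R2 = 3.132 kΩ.

R_th ≈ 3.13 kΩ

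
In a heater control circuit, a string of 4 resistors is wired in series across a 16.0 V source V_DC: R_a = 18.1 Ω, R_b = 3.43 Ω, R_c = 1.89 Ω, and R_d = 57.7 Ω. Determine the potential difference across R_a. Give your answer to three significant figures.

Total series resistance ΣR = 18.1 + 3.43 + 1.89 + 57.7 = 81.12 Ω.
By the voltage-divider rule, V = 16.0 × 18.10/81.12 = 3.570 V.

V ≈ 3.57 V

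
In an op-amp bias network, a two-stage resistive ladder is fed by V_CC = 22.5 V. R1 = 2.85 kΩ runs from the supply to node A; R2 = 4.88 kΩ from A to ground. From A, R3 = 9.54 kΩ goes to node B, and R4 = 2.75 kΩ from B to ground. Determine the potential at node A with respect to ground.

The second stage (R3 + R4 = 12.29 kΩ) loads node A in parallel with R2.
Effective lower resistance at A: R2 ‖ 12.29 = 3.493 kΩ.
First divider: V_A = V_CC · 3.493/(2.85 + 3.493) = 12.39 V.

V_A ≈ 12.4 V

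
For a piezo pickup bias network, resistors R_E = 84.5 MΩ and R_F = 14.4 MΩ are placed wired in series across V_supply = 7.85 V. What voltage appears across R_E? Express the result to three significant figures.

V ≈ 6.71 V

ΣR = 84.5 + 14.4 = 98.90 MΩ.
By the voltage-divider rule, V = 7.85 × 84.50/98.90 = 6.707 V.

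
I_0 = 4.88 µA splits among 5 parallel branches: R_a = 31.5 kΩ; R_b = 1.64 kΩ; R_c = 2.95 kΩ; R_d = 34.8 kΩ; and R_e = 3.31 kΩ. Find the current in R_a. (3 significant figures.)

I ≈ 0.118 µA

ΣG = 1/31.5 + 1/1.64 + 1/2.95 + 1/34.8 + 1/3.31 = 1.311.
R_a takes the fraction G_k/ΣG = 0.03175/1.311 = 0.02421, so I = 4.88 × 0.02421 = 0.1181 µA.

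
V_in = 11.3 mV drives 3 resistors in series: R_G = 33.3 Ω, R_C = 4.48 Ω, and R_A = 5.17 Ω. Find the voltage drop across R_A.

ΣR = 33.3 + 4.48 + 5.17 = 42.95 Ω.
Voltage divider: V = V_in · (5.170 / 42.95) = 11.3 × 0.1204 = 1.360 mV.

V ≈ 1.36 mV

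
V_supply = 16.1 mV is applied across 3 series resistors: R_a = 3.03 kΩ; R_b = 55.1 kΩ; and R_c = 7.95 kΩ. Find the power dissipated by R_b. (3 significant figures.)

P ≈ 3.27 nW

Series current I = V_supply/ΣR = 16.1/66.08 = 0.2436 µA.
P(R_b) = I²·R_b = (0.2436)² × 55.1 = 3.271 nW.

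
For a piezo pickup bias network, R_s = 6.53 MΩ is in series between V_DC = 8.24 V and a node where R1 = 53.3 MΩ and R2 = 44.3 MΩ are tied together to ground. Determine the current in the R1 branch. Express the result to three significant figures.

I ≈ 0.122 µA

Combine the parallel branches: R_p = (1/53.3 + 1/44.3)⁻¹ = 24.19 MΩ.
V_A by voltage divider: V_A = 8.24 × 24.19/(6.53 + 24.19) = 6.489 V.
I(R1) = V_A / R1 = 6.489/53.3 = 0.1217 µA.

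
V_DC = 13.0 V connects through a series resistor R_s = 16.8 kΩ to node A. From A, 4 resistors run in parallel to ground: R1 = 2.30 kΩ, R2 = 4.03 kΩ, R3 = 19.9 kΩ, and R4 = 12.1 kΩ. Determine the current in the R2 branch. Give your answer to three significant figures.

Equivalent of the parallel group: R_p = 1.226 kΩ.
Node voltage V_A = V_DC · R_p/(R_s + R_p) = 13.0 × 0.06800 = 0.8840 V.
Branch current I = V_A/R2 = 0.8840/4.03 = 0.2194 mA.
(Check via current divider: I_total = 0.7212 mA; share G_k/ΣG = 0.3042 → same result.)

I ≈ 0.219 mA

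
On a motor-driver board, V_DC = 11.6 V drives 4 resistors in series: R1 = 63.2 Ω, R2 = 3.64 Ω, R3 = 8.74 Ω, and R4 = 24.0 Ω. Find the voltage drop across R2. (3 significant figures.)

V ≈ 0.424 V

Total series resistance ΣR = 63.2 + 3.64 + 8.74 + 24.0 = 99.58 Ω.
By the voltage-divider rule, V = 11.6 × 3.640/99.58 = 0.4240 V.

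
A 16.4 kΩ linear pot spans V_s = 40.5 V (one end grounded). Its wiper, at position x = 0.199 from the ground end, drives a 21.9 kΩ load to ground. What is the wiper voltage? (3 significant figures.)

V_out ≈ 7.20 V

Split the track: R_lower = x·R_p = 3.264 kΩ, R_upper = (1−x)·R_p = 13.14 kΩ.
Lower segment in parallel with the load: 3.264 ‖ 21.9 = 2.840 kΩ.
Loaded-divider output: V_out = 40.5 × 0.1778 = 7.200 V.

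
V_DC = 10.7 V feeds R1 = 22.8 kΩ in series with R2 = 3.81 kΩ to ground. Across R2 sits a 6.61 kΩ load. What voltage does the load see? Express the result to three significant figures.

First combine the lower leg with the load: R2 ‖ R_L = 2.417 kΩ.
Now apply the divider: V_out = 10.7 × 0.09584 = 1.026 V.
(Unloaded it would be 1.53 V; the load pulls it down.)

V_out ≈ 1.03 V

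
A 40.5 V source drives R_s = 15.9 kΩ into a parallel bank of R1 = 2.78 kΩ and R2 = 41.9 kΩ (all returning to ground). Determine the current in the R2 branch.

I ≈ 0.136 mA

Parallel bank: R_p = 1/(1/2.78 + 1/41.9) = 2.607 kΩ.
V_A by voltage divider: V_A = 40.5 × 2.607/(15.9 + 2.607) = 5.705 V.
I(R2) = V_A / R2 = 5.705/41.9 = 0.1362 mA.
(Equivalently: I_total = 2.188 mA, then current-divider fraction G_k/ΣG = 0.06222.)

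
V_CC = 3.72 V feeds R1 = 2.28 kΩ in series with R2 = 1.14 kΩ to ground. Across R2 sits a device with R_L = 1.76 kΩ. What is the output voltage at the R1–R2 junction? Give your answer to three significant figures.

V_out ≈ 0.866 V

R2 ‖ R_L = (1.14 × 1.76)/(1.14 + 1.76) = 0.6919 kΩ.
Now apply the divider: V_out = 3.72 × 0.2328 = 0.8660 V.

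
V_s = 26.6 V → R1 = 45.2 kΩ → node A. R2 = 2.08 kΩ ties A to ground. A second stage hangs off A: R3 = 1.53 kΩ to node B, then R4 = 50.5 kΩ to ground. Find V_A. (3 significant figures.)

Node A sees R2 in parallel with the series input of stage 2, R3 + R4 = 52.03 kΩ.
R2 ‖ (R3+R4) = 2.000 kΩ.
So V_A = 26.6 × 0.04237 = 1.127 V.

V_A ≈ 1.13 V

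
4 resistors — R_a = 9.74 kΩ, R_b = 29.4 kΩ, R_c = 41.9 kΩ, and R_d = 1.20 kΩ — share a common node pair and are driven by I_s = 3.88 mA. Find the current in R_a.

I ≈ 0.401 mA

ΣG = 1/9.74 + 1/29.4 + 1/41.9 + 1/1.20 = 0.9939.
Current divider: I(R_a) = I_s · G_k/ΣG = 3.88 × (0.1027/0.9939) = 3.88 × 0.1033 = 0.4008 mA.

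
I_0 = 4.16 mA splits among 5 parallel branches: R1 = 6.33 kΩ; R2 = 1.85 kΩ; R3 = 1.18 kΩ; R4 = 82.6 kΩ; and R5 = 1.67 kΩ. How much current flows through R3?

I ≈ 1.63 mA

ΣG = 1/6.33 + 1/1.85 + 1/1.18 + 1/82.6 + 1/1.67 = 2.157.
R3 takes the fraction G_k/ΣG = 0.8475/2.157 = 0.3929, so I = 4.16 × 0.3929 = 1.634 mA.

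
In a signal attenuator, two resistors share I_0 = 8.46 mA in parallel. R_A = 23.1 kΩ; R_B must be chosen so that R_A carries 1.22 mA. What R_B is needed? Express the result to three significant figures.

In a two-way split, I_A/I_0 = R_B/(R_A + R_B).
With f = 0.1442, R_B = R_A · f/(1−f) = 23.1 × 0.1685 = 3.893 kΩ.

R_B ≈ 3.89 kΩ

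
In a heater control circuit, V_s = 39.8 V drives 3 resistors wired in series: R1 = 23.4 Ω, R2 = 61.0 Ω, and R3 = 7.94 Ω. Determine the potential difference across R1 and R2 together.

V ≈ 36.4 V

ΣR = 23.4 + 61.0 + 7.94 = 92.34 Ω.
R_{R1..R2} = 23.4 + 61.0 = 84.40 Ω.
Voltage divider: V = V_s · (84.40 / 92.34) = 39.8 × 0.9140 = 36.38 V.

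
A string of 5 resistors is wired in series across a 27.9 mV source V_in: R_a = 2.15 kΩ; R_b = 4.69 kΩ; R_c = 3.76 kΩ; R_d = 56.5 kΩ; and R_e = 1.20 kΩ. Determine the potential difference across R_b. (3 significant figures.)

ΣR = 2.15 + 4.69 + 3.76 + 56.5 + 1.20 = 68.30 kΩ.
V = V_in · R/ΣR = 27.9 × 0.06867 = 1.916 mV.

V ≈ 1.92 mV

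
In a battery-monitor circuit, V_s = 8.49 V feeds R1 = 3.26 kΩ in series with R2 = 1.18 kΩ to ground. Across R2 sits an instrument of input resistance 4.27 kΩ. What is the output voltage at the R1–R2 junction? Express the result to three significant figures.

The load sits in parallel with R2, giving an effective lower resistance R2' = R2·R_L/(R2+R_L) = 0.9245 kΩ.
Now apply the divider: V_out = 8.49 × 0.2209 = 1.876 V.
(Unloaded it would be 2.26 V; the load pulls it down.)

V_out ≈ 1.88 V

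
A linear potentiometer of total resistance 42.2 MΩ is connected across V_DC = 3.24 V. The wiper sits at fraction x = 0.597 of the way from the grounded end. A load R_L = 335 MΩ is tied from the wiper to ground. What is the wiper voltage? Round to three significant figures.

V_out ≈ 1.88 V

The pot divides into 17.01 MΩ above the wiper and 25.19 MΩ below.
R_L loads the lower segment: effective lower R = 23.43 MΩ.
Then V_out = V_DC · 23.43/(17.01 + 23.43) = 1.877 V.
(Unloaded: V_out = x·V_DC = 1.93 V.)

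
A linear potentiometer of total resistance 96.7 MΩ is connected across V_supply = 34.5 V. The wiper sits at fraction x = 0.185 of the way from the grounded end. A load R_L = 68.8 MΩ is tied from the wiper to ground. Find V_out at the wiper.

The pot divides into 78.81 MΩ above the wiper and 17.89 MΩ below.
(x·R_p) ‖ R_L = 14.20 MΩ.
Loaded-divider output: V_out = 34.5 × 0.1527 = 5.266 V.
(Unloaded: V_out = x·V_supply = 6.38 V.)

V_out ≈ 5.27 V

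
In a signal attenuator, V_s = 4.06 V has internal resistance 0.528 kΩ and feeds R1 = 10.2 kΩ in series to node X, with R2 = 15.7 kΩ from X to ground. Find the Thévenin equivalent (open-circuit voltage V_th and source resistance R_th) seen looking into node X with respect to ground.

R1' = 0.528 + 10.2 = 10.73 kΩ (source resistance + R1).
Open-circuit (no load on X): V_th = V_s · R2/(R1' + R2) = 4.06 × 15.7/(10.73 + 15.7) = 2.412 V.
Looking into X with the source shorted: R_th = R1'·R2/(R1'+R2) = 10.73 × 15.7/26.43 = 6.373 kΩ.

V_th ≈ 2.41 V, R_th ≈ 6.37 kΩ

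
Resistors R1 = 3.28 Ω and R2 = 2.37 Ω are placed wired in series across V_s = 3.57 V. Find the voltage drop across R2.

V ≈ 1.50 V

Total series resistance ΣR = 3.28 + 2.37 = 5.650 Ω.
Voltage divider: V = V_s · (2.370 / 5.650) = 3.57 × 0.4195 = 1.498 V.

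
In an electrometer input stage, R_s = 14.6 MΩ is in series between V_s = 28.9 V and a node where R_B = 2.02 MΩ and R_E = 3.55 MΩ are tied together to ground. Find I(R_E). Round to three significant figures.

I ≈ 0.660 µA

Combine the parallel branches: R_p = (1/2.02 + 1/3.55)⁻¹ = 1.287 MΩ.
Node voltage V_A = V_s · R_p/(R_s + R_p) = 28.9 × 0.08103 = 2.342 V.
Branch current I = V_A/R_E = 2.342/3.55 = 0.6597 µA.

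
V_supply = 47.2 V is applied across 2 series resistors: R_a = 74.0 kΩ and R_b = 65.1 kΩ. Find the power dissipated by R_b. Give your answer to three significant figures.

P ≈ 7.50 mW

ΣR = 139.1 kΩ → I = 47.2/139.1 = 0.3393 mA.
V(R_b) = I·R = 22.09 V; P = V·I = 22.09 × 0.3393 = 7.496 mW.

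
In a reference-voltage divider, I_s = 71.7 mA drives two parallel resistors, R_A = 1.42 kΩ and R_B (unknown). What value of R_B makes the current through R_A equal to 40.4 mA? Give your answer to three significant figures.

R_B ≈ 1.83 kΩ

The fraction through R_A equals R_B/(R_A+R_B).
With f = 0.5635, R_B = R_A · f/(1−f) = 1.42 × 1.291 = 1.833 kΩ.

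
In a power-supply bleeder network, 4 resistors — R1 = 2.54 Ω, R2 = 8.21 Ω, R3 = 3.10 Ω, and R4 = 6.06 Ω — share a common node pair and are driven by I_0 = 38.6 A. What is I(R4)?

I ≈ 6.35 A

Conductances: ΣG = 1/2.54 + 1/8.21 + 1/3.10 + 1/6.06 = 1.003 (1/Ω).
R4 takes the fraction G_k/ΣG = 0.1650/1.003 = 0.1645, so I = 38.6 × 0.1645 = 6.350 A.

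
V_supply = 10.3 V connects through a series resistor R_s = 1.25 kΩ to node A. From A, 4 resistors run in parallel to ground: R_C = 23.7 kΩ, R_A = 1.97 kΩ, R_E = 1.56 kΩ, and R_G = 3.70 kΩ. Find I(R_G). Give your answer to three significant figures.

I ≈ 0.985 mA

Parallel bank: R_p = 1/(1/23.7 + 1/1.97 + 1/1.56 + 1/3.70) = 0.6844 kΩ.
V_A by voltage divider: V_A = 10.3 × 0.6844/(1.25 + 0.6844) = 3.644 V.
I(R_G) = V_A / R_G = 3.644/3.70 = 0.9849 mA.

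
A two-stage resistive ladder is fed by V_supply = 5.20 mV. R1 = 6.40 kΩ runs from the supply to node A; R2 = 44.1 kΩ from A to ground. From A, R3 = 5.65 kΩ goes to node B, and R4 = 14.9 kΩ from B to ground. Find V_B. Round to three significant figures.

V_B ≈ 2.59 mV

The second stage (R3 + R4 = 20.55 kΩ) loads node A in parallel with R2.
R2 ‖ (R3+R4) = 14.02 kΩ.
First divider: V_A = V_supply · 14.02/(6.40 + 14.02) = 3.570 mV.
Stage 2 is unloaded, so V_B = V_A · R4/(R3+R4) = 3.570 × 14.9/20.55 = 2.589 mV.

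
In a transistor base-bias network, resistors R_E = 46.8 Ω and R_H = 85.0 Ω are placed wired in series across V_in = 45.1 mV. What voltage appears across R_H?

V ≈ 29.1 mV

Series total: ΣR = 46.8 + 85.0 = 131.8 Ω.
By the voltage-divider rule, V = 45.1 × 85.00/131.8 = 29.09 mV.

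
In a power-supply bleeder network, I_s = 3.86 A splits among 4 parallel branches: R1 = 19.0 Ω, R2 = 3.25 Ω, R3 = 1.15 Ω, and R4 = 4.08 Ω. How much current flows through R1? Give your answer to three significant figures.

I ≈ 0.138 A

ΣG = 1/19.0 + 1/3.25 + 1/1.15 + 1/4.08 = 1.475.
By the current-divider rule, I = I_s · G_k/ΣG = 3.86 × 0.03568 = 0.1377 A.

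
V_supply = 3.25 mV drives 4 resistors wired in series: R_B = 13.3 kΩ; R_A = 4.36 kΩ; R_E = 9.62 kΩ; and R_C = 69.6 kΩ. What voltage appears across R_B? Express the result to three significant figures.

V ≈ 0.446 mV

ΣR = 13.3 + 4.36 + 9.62 + 69.6 = 96.88 kΩ.
By the voltage-divider rule, V = 3.25 × 13.30/96.88 = 0.4462 mV.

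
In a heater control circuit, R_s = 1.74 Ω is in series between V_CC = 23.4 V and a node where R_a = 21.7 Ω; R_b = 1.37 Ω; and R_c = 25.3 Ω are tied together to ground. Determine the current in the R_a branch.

I ≈ 0.446 A

Combine the parallel branches: R_p = (1/21.7 + 1/1.37 + 1/25.3)⁻¹ = 1.226 Ω.
V_A = 23.4 × 1.226/2.966 = 9.673 V.
Branch current I = V_A/R_a = 9.673/21.7 = 0.4458 A.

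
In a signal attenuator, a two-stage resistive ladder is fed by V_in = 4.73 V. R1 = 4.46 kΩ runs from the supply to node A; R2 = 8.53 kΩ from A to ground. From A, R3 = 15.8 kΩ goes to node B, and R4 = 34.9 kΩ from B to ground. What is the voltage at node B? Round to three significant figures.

Looking into the second stage from A: R3 + R4 = 50.70 kΩ appears in parallel with R2.
Effective lower resistance at A: R2 ‖ 50.70 = 7.302 kΩ.
So V_A = 4.73 × 0.6208 = 2.936 V.
Stage 2 is unloaded, so V_B = V_A · R4/(R3+R4) = 2.936 × 34.9/50.70 = 2.021 V.

V_B ≈ 2.02 V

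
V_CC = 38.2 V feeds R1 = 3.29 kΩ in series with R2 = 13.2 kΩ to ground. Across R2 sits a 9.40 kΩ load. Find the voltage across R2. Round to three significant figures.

The load sits in parallel with R2, giving an effective lower resistance R2' = R2·R_L/(R2+R_L) = 5.490 kΩ.
Voltage divider with the loaded lower leg: V_out = 38.2 × 5.490/(3.29 + 5.490) = 38.2 × 0.6253 = 23.89 V.
(Unloaded it would be 30.6 V; the load pulls it down.)

V_out ≈ 23.9 V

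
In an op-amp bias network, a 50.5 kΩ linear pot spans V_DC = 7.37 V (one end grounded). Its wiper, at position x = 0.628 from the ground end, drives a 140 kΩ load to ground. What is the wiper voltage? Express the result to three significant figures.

V_out ≈ 4.27 V

Split the track: R_lower = x·R_p = 31.71 kΩ, R_upper = (1−x)·R_p = 18.79 kΩ.
R_L loads the lower segment: effective lower R = 25.86 kΩ.
Then V_out = V_DC · 25.86/(18.79 + 25.86) = 4.269 V.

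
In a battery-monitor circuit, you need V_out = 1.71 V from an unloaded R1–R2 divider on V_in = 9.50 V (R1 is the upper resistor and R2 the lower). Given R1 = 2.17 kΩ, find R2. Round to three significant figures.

The divider ratio is R2/(R1+R2) = 1.71/9.50 = 0.1800.
Rearranging, R2 = R1·k/(1−k) = 2.17 × 0.2195 = 0.4763 kΩ.

R2 ≈ 0.476 kΩ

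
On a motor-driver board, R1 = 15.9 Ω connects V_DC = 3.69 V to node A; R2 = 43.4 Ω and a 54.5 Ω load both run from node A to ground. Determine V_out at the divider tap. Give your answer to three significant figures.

The load sits in parallel with R2, giving an effective lower resistance R2' = R2·R_L/(R2+R_L) = 24.16 Ω.
Voltage divider with the loaded lower leg: V_out = 3.69 × 24.16/(15.9 + 24.16) = 3.69 × 0.6031 = 2.225 V.

V_out ≈ 2.23 V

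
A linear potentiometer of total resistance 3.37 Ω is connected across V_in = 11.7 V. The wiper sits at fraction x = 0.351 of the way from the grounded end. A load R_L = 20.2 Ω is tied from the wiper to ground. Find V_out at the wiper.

Lower segment x·R_p = 1.183 Ω; upper segment (1−x)·R_p = 2.187 Ω.
Lower segment in parallel with the load: 1.183 ‖ 20.2 = 1.117 Ω.
Then V_out = V_in · 1.117/(2.187 + 1.117) = 3.956 V.

V_out ≈ 3.96 V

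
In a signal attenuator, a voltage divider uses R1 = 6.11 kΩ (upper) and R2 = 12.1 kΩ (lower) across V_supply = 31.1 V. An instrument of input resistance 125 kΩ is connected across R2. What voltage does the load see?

First combine the lower leg with the load: R2 ‖ R_L = 11.03 kΩ.
Voltage divider with the loaded lower leg: V_out = 31.1 × 11.03/(6.11 + 11.03) = 31.1 × 0.6436 = 20.01 V.

V_out ≈ 20.0 V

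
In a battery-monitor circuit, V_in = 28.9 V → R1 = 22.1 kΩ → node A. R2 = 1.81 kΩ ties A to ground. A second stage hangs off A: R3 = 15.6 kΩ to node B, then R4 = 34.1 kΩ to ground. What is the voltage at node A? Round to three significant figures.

Node A sees R2 in parallel with the series input of stage 2, R3 + R4 = 49.70 kΩ.
Effective lower resistance at A: R2 ‖ 49.70 = 1.746 kΩ.
So V_A = 28.9 × 0.07324 = 2.117 V.

V_A ≈ 2.12 V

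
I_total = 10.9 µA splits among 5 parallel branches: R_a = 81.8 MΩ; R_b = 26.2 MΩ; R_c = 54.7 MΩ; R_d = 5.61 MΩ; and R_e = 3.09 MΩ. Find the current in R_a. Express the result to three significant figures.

Conductances: ΣG = 1/81.8 + 1/26.2 + 1/54.7 + 1/5.61 + 1/3.09 = 0.5706 (1/MΩ).
By the current-divider rule, I = I_total · G_k/ΣG = 10.9 × 0.02143 = 0.2335 µA.

I ≈ 0.234 µA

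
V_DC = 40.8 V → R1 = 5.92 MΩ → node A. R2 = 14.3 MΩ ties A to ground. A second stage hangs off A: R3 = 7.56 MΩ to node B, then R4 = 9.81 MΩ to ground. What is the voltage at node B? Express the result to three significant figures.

V_B ≈ 13.1 V

Looking into the second stage from A: R3 + R4 = 17.37 MΩ appears in parallel with R2.
R2 ‖ (R3+R4) = 7.843 MΩ.
So V_A = 40.8 × 0.5699 = 23.25 V.
Stage 2 is unloaded, so V_B = V_A · R4/(R3+R4) = 23.25 × 9.81/17.37 = 13.13 V.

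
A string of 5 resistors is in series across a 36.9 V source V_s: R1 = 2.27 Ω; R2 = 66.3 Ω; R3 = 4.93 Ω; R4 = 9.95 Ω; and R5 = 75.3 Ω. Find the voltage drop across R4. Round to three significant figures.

V ≈ 2.31 V

Total series resistance ΣR = 2.27 + 66.3 + 4.93 + 9.95 + 75.3 = 158.8 Ω.
V = V_s · R/ΣR = 36.9 × 0.06268 = 2.313 V.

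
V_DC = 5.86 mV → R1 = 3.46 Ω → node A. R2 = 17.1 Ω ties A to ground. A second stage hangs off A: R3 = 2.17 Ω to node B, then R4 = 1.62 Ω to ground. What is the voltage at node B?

The second stage (R3 + R4 = 3.790 Ω) loads node A in parallel with R2.
Effective lower resistance at A: R2 ‖ 3.790 = 3.102 Ω.
V_A = 5.86 × 3.102/(3.46 + 3.102) = 2.770 mV.
Stage 2 is unloaded, so V_B = V_A · R4/(R3+R4) = 2.770 × 1.62/3.790 = 1.184 mV.

V_B ≈ 1.18 mV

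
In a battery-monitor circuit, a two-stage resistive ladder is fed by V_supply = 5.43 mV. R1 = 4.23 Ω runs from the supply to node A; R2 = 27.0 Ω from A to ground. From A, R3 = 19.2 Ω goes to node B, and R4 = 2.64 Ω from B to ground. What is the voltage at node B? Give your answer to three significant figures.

V_B ≈ 0.486 mV

Looking into the second stage from A: R3 + R4 = 21.84 Ω appears in parallel with R2.
R2 ‖ (R3+R4) = 12.07 Ω.
V_A = 5.43 × 12.07/(4.23 + 12.07) = 4.021 mV.
V_B = V_A × 0.1209 = 0.4861 mV.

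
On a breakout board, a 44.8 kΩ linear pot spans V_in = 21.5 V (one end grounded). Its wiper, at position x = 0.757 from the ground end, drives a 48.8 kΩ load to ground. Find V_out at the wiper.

V_out ≈ 13.9 V

Split the track: R_lower = x·R_p = 33.91 kΩ, R_upper = (1−x)·R_p = 10.89 kΩ.
(x·R_p) ‖ R_L = 20.01 kΩ.
Then V_out = V_in · 20.01/(10.89 + 20.01) = 13.92 V.
(Unloaded: V_out = x·V_in = 16.3 V.)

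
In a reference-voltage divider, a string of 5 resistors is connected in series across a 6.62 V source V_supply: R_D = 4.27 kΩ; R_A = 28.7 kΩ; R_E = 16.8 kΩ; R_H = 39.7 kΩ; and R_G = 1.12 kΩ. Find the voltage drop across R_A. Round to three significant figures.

Total series resistance ΣR = 4.27 + 28.7 + 16.8 + 39.7 + 1.12 = 90.59 kΩ.
By the voltage-divider rule, V = 6.62 × 28.70/90.59 = 2.097 V.

V ≈ 2.10 V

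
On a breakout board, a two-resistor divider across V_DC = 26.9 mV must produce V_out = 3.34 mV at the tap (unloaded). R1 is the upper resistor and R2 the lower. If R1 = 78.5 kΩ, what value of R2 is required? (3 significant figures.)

R2 ≈ 11.1 kΩ

The divider ratio is R2/(R1+R2) = 3.34/26.9 = 0.1242.
So R2 = R1 · V_out/(V_DC − V_out) = 78.5 × 3.34/(26.9 − 3.34) = 78.5 × 0.1418 = 11.13 kΩ.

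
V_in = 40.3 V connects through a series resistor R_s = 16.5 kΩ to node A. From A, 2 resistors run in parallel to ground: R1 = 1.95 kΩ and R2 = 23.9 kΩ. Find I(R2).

Equivalent of the parallel group: R_p = 1.803 kΩ.
V_A = 40.3 × 1.803/18.30 = 3.970 V.
I(R2) = V_A / R2 = 3.970/23.9 = 0.1661 mA.

I ≈ 0.166 mA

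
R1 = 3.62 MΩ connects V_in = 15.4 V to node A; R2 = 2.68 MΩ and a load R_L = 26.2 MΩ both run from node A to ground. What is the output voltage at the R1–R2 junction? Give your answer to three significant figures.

V_out ≈ 6.19 V

First combine the lower leg with the load: R2 ‖ R_L = 2.431 MΩ.
Then V_out = V_in · R2'/(R1 + R2') = 15.4 × 2.431/6.051 = 6.187 V.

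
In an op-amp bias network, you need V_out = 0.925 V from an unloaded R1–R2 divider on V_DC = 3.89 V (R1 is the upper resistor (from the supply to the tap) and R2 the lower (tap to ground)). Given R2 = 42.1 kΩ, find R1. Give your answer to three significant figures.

R1 ≈ 135 kΩ

V_out/V_DC = R2/(R1+R2) = 0.2378.
So R1 = R2 · (V_DC/V_out − 1) = 42.1 × (3.89/0.925 − 1) = 42.1 × 3.205 = 134.9 kΩ.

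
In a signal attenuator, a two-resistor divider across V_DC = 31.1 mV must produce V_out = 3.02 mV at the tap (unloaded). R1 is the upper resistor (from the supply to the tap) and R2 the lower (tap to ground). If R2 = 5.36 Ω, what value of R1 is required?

Required fraction k = V_out/V_DC = 0.09711.
Rearranging, R1 = R2·(1−k)/k = 5.36 × 9.298 = 49.84 Ω.

R1 ≈ 49.8 Ω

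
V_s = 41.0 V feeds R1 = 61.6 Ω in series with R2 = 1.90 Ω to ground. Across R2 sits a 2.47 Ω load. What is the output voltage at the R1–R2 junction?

The load sits in parallel with R2, giving an effective lower resistance R2' = R2·R_L/(R2+R_L) = 1.074 Ω.
Voltage divider with the loaded lower leg: V_out = 41.0 × 1.074/(61.6 + 1.074) = 41.0 × 0.01713 = 0.7025 V.

V_out ≈ 0.703 V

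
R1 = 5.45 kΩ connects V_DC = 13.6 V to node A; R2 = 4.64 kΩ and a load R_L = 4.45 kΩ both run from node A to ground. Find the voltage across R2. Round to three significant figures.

V_out ≈ 4.00 V

The load sits in parallel with R2, giving an effective lower resistance R2' = R2·R_L/(R2+R_L) = 2.272 kΩ.
Now apply the divider: V_out = 13.6 × 0.2942 = 4.001 V.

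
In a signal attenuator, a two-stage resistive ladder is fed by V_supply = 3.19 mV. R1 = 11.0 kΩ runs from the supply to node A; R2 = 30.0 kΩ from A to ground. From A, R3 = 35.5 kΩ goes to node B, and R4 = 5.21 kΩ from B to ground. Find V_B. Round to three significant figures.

The second stage (R3 + R4 = 40.71 kΩ) loads node A in parallel with R2.
R2 ‖ (R3+R4) = 17.27 kΩ.
First divider: V_A = V_supply · 17.27/(11.0 + 17.27) = 1.949 mV.
Stage 2 is unloaded, so V_B = V_A · R4/(R3+R4) = 1.949 × 5.21/40.71 = 0.2494 mV.

V_B ≈ 0.249 mV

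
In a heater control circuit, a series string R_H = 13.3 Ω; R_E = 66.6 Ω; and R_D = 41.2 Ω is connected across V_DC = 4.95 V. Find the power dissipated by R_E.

Series current I = V_DC/ΣR = 4.95/121.1 = 0.04088 A.
V(R_E) = I·R = 2.722 V; P = V·I = 2.722 × 0.04088 = 0.1113 W.

P ≈ 0.111 W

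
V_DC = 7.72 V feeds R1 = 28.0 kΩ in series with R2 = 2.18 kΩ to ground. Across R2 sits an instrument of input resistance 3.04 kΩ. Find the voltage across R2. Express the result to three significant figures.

V_out ≈ 0.335 V

First combine the lower leg with the load: R2 ‖ R_L = 1.270 kΩ.
Then V_out = V_DC · R2'/(R1 + R2') = 7.72 × 1.270/29.27 = 0.3349 V.
(Unloaded it would be 0.558 V; the load pulls it down.)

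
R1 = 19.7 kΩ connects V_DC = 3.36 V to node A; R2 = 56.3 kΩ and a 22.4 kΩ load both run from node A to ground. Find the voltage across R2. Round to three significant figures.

V_out ≈ 1.51 V

First combine the lower leg with the load: R2 ‖ R_L = 16.02 kΩ.
Then V_out = V_DC · R2'/(R1 + R2') = 3.36 × 16.02/35.72 = 1.507 V.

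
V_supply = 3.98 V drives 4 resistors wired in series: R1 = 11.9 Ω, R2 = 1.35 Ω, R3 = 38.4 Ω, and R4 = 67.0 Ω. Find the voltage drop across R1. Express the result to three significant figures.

V ≈ 0.399 V

Total series resistance ΣR = 11.9 + 1.35 + 38.4 + 67.0 = 118.7 Ω.
By the voltage-divider rule, V = 3.98 × 11.90/118.7 = 0.3992 V.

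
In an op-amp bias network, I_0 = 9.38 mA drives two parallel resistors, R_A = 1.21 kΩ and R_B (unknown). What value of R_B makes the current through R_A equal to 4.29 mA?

R_B ≈ 1.02 kΩ

Two-branch current divider: I_A = I_0 · R_B/(R_A + R_B).
4.29/9.38 = R_B/(R_A + R_B) → R_B = R_A · (0.4574)/(1 − 0.4574) = 1.21 × 0.8428 = 1.020 kΩ.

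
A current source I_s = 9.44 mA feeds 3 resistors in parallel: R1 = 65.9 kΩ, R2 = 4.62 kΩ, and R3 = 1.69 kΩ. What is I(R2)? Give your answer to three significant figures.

Conductances: ΣG = 1/65.9 + 1/4.62 + 1/1.69 = 0.8233 (1/kΩ).
R2 takes the fraction G_k/ΣG = 0.2165/0.8233 = 0.2629, so I = 9.44 × 0.2629 = 2.482 mA.

I ≈ 2.48 mA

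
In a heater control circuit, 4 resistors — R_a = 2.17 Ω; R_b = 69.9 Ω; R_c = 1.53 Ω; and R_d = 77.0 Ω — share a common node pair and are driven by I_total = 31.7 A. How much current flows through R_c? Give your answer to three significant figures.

I ≈ 18.1 A

ΣG = 1/2.17 + 1/69.9 + 1/1.53 + 1/77.0 = 1.142.
R_c takes the fraction G_k/ΣG = 0.6536/1.142 = 0.5725, so I = 31.7 × 0.5725 = 18.15 A.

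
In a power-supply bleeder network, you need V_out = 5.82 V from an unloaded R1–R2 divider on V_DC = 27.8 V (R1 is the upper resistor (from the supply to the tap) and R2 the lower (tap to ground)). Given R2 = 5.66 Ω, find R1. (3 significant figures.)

Required fraction k = V_out/V_DC = 0.2094.
Rearranging, R1 = R2·(1−k)/k = 5.66 × 3.777 = 21.38 Ω.

R1 ≈ 21.4 Ω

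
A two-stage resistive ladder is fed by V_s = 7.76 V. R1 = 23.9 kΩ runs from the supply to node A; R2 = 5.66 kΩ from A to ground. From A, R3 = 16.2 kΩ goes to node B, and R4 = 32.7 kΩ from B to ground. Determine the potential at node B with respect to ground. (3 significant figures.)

V_B ≈ 0.909 V

Node A sees R2 in parallel with the series input of stage 2, R3 + R4 = 48.90 kΩ.
Effective lower resistance at A: R2 ‖ 48.90 = 5.073 kΩ.
So V_A = 7.76 × 0.1751 = 1.359 V.
Stage 2 is unloaded, so V_B = V_A · R4/(R3+R4) = 1.359 × 32.7/48.90 = 0.9086 V.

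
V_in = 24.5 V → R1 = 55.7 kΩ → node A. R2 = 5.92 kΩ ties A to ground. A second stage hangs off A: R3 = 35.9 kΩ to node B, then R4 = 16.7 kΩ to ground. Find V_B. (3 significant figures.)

Node A sees R2 in parallel with the series input of stage 2, R3 + R4 = 52.60 kΩ.
Effective lower resistance at A: R2 ‖ 52.60 = 5.321 kΩ.
First divider: V_A = V_in · 5.321/(55.7 + 5.321) = 2.136 V.
Then the unloaded second divider: V_B = V_A × R4/(R3+R4) = 2.136 × 0.3175 = 0.6783 V.

V_B ≈ 0.678 V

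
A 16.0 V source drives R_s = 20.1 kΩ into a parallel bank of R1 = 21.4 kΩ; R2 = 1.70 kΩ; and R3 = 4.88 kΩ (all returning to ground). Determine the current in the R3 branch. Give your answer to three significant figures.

I ≈ 0.183 mA

Equivalent of the parallel group: R_p = 1.191 kΩ.
V_A by voltage divider: V_A = 16.0 × 1.191/(20.1 + 1.191) = 0.8948 V.
I(R3) = V_A / R3 = 0.8948/4.88 = 0.1834 mA.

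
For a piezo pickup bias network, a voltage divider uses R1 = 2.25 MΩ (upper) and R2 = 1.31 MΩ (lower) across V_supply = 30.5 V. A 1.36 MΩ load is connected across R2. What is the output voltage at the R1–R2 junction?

V_out ≈ 6.98 V

First combine the lower leg with the load: R2 ‖ R_L = 0.6673 MΩ.
Then V_out = V_supply · R2'/(R1 + R2') = 30.5 × 0.6673/2.917 = 6.976 V.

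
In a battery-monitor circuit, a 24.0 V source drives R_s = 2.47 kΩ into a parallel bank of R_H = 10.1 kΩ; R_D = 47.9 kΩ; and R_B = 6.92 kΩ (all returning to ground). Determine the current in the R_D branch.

I ≈ 0.303 mA

Equivalent of the parallel group: R_p = 3.782 kΩ.
V_A by voltage divider: V_A = 24.0 × 3.782/(2.47 + 3.782) = 14.52 V.
Branch current I = V_A/R_D = 14.52/47.9 = 0.3031 mA.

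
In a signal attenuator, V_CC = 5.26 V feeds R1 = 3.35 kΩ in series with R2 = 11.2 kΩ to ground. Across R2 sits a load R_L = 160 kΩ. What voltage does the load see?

V_out ≈ 3.98 V

The load sits in parallel with R2, giving an effective lower resistance R2' = R2·R_L/(R2+R_L) = 10.47 kΩ.
Voltage divider with the loaded lower leg: V_out = 5.26 × 10.47/(3.35 + 10.47) = 5.26 × 0.7576 = 3.985 V.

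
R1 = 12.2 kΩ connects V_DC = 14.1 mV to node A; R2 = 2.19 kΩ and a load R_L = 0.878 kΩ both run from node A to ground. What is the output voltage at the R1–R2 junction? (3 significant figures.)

R2 ‖ R_L = (2.19 × 0.878)/(2.19 + 0.878) = 0.6267 kΩ.
Then V_out = V_DC · R2'/(R1 + R2') = 14.1 × 0.6267/12.83 = 0.6889 mV.

V_out ≈ 0.689 mV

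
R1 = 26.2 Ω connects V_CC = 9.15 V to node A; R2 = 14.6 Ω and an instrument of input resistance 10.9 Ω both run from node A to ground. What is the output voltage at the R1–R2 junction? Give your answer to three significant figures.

R2 ‖ R_L = (14.6 × 10.9)/(14.6 + 10.9) = 6.241 Ω.
Then V_out = V_CC · R2'/(R1 + R2') = 9.15 × 6.241/32.44 = 1.760 V.

V_out ≈ 1.76 V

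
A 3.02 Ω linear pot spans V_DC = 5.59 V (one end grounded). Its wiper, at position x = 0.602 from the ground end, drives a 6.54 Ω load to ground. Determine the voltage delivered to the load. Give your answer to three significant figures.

Lower segment x·R_p = 1.818 Ω; upper segment (1−x)·R_p = 1.202 Ω.
Lower segment in parallel with the load: 1.818 ‖ 6.54 = 1.423 Ω.
V_out = 5.59 × 1.423/(1.202 + 1.423) = 3.030 V.
(Unloaded: V_out = x·V_DC = 3.37 V.)

V_out ≈ 3.03 V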